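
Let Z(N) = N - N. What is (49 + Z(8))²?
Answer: 2401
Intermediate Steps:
Z(N) = 0
(49 + Z(8))² = (49 + 0)² = 49² = 2401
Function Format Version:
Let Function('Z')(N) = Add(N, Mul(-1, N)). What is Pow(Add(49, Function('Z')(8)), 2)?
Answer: 2401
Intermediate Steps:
Function('Z')(N) = 0
Pow(Add(49, Function('Z')(8)), 2) = Pow(Add(49, 0), 2) = Pow(49, 2) = 2401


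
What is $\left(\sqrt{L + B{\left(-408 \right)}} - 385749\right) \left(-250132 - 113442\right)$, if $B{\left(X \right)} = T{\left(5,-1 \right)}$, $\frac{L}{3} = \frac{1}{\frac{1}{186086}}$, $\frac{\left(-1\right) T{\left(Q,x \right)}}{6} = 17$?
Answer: $140248306926 - 727148 \sqrt{139539} \approx 1.3998 \cdot 10^{11}$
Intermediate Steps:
$T{\left(Q,x \right)} = -102$ ($T{\left(Q,x \right)} = \left(-6\right) 17 = -102$)
$L = 558258$ ($L = \frac{3}{\frac{1}{186086}} = 3 \frac{1}{\frac{1}{186086}} = 3 \cdot 186086 = 558258$)
$B{\left(X \right)} = -102$
$\left(\sqrt{L + B{\left(-408 \right)}} - 385749\right) \left(-250132 - 113442\right) = \left(\sqrt{558258 - 102} - 385749\right) \left(-250132 - 113442\right) = \left(\sqrt{558156} - 385749\right) \left(-363574\right) = \left(2 \sqrt{139539} - 385749\right) \left(-363574\right) = \left(-385749 + 2 \sqrt{139539}\right) \left(-363574\right) = 140248306926 - 727148 \sqrt{139539}$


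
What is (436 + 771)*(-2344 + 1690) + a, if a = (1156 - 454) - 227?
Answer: -788903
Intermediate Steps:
a = 475 (a = 702 - 227 = 475)
(436 + 771)*(-2344 + 1690) + a = (436 + 771)*(-2344 + 1690) + 475 = 1207*(-654) + 475 = -789378 + 475 = -788903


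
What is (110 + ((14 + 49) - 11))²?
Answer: 26244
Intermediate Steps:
(110 + ((14 + 49) - 11))² = (110 + (63 - 11))² = (110 + 52)² = 162² = 26244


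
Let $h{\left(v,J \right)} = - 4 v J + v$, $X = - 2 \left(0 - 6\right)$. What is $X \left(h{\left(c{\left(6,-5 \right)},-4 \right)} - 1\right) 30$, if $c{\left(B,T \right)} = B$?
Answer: $36360$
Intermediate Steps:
$X = 12$ ($X = - 2 \left(0 - 6\right) = \left(-2\right) \left(-6\right) = 12$)
$h{\left(v,J \right)} = v - 4 J v$ ($h{\left(v,J \right)} = - 4 J v + v = v - 4 J v$)
$X \left(h{\left(c{\left(6,-5 \right)},-4 \right)} - 1\right) 30 = 12 \left(6 \left(1 - -16\right) - 1\right) 30 = 12 \left(6 \left(1 + 16\right) - 1\right) 30 = 12 \left(6 \cdot 17 - 1\right) 30 = 12 \left(102 - 1\right) 30 = 12 \cdot 101 \cdot 30 = 1212 \cdot 30 = 36360$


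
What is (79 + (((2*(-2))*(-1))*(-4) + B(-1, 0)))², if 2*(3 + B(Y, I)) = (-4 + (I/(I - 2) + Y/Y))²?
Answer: 16641/4 ≈ 4160.3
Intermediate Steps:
B(Y, I) = -3 + (-3 + I/(-2 + I))²/2 (B(Y, I) = -3 + (-4 + (I/(I - 2) + Y/Y))²/2 = -3 + (-4 + (I/(-2 + I) + 1))²/2 = -3 + (-4 + (1 + I/(-2 + I)))²/2 = -3 + (-3 + I/(-2 + I))²/2)
(79 + (((2*(-2))*(-1))*(-4) + B(-1, 0)))² = (79 + (((2*(-2))*(-1))*(-4) + (6 - 1*0²)/(4 + 0² - 4*0)))² = (79 + (-4*(-1)*(-4) + (6 - 1*0)/(4 + 0 + 0)))² = (79 + (4*(-4) + (6 + 0)/4))² = (79 + (-16 + (¼)*6))² = (79 + (-16 + 3/2))² = (79 - 29/2)² = (129/2)² = 16641/4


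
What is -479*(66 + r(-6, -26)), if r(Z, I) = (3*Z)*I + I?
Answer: -243332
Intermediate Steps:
r(Z, I) = I + 3*I*Z (r(Z, I) = 3*I*Z + I = I + 3*I*Z)
-479*(66 + r(-6, -26)) = -479*(66 - 26*(1 + 3*(-6))) = -479*(66 - 26*(1 - 18)) = -479*(66 - 26*(-17)) = -479*(66 + 442) = -479*508 = -243332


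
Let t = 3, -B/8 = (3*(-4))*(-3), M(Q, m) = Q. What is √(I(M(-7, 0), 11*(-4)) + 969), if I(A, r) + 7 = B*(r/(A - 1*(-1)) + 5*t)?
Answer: I*√5470 ≈ 73.959*I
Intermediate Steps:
B = -288 (B = -8*3*(-4)*(-3) = -(-96)*(-3) = -8*36 = -288)
I(A, r) = -4327 - 288*r/(1 + A) (I(A, r) = -7 - 288*(r/(A - 1*(-1)) + 5*3) = -7 - 288*(r/(A + 1) + 15) = -7 - 288*(r/(1 + A) + 15) = -7 - 288*(15 + r/(1 + A)) = -7 + (-4320 - 288*r/(1 + A)) = -4327 - 288*r/(1 + A))
√(I(M(-7, 0), 11*(-4)) + 969) = √((-4327 - 4327*(-7) - 3168*(-4))/(1 - 7) + 969) = √((-4327 + 30289 - 288*(-44))/(-6) + 969) = √(-(-4327 + 30289 + 12672)/6 + 969) = √(-⅙*38634 + 969) = √(-6439 + 969) = √(-5470) = I*√5470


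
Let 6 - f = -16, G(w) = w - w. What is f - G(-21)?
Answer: 22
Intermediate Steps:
G(w) = 0
f = 22 (f = 6 - 1*(-16) = 6 + 16 = 22)
f - G(-21) = 22 - 1*0 = 22 + 0 = 22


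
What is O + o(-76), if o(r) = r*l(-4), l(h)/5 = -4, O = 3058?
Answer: 4578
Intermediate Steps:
l(h) = -20 (l(h) = 5*(-4) = -20)
o(r) = -20*r (o(r) = r*(-20) = -20*r)
O + o(-76) = 3058 - 20*(-76) = 3058 + 1520 = 4578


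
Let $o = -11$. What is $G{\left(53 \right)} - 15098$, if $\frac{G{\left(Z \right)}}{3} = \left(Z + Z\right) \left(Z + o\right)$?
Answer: $-1742$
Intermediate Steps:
$G{\left(Z \right)} = 6 Z \left(-11 + Z\right)$ ($G{\left(Z \right)} = 3 \left(Z + Z\right) \left(Z - 11\right) = 3 \cdot 2 Z \left(-11 + Z\right) = 6 Z \left(-11 + Z\right)$)
$G{\left(53 \right)} - 15098 = 6 \cdot 53 \left(-11 + 53\right) - 15098 = 6 \cdot 53 \cdot 42 - 15098 = 13356 - 15098 = -1742$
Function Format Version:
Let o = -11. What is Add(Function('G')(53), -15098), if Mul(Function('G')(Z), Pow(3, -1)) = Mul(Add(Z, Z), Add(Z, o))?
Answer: -1742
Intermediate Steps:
Function('G')(Z) = Mul(6, Z, Add(-11, Z)) (Function('G')(Z) = Mul(3, Mul(Add(Z, Z), Add(Z, -11))) = Mul(3, Mul(Mul(2, Z), Add(-11, Z))) = Mul(3, Mul(2, Z, Add(-11, Z))) = Mul(6, Z, Add(-11, Z)))
Add(Function('G')(53), -15098) = Add(Mul(6, 53, Add(-11, 53)), -15098) = Add(Mul(6, 53, 42), -15098) = Add(13356, -15098) = -1742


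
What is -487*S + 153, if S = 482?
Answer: -234581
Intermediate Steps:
-487*S + 153 = -487*482 + 153 = -234734 + 153 = -234581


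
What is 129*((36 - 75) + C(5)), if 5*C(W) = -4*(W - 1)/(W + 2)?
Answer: -178149/35 ≈ -5090.0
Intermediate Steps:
C(W) = -4*(-1 + W)/(5*(2 + W)) (C(W) = (-4*(W - 1)/(W + 2))/5 = (-4*(-1 + W)/(2 + W))/5 = -4*(-1 + W)/(5*(2 + W)))
129*((36 - 75) + C(5)) = 129*((36 - 75) + 4*(1 - 1*5)/(5*(2 + 5))) = 129*(-39 + (⅘)*(1 - 5)/7) = 129*(-39 + (⅘)*(⅐)*(-4)) = 129*(-39 - 16/35) = 129*(-1381/35) = -178149/35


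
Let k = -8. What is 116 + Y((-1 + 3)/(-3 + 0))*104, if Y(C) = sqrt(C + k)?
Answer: 116 + 104*I*sqrt(78)/3 ≈ 116.0 + 306.17*I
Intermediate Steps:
Y(C) = sqrt(-8 + C) (Y(C) = sqrt(C - 8) = sqrt(-8 + C))
116 + Y((-1 + 3)/(-3 + 0))*104 = 116 + sqrt(-8 + (-1 + 3)/(-3 + 0))*104 = 116 + sqrt(-8 + 2/(-3))*104 = 116 + sqrt(-8 + 2*(-1/3))*104 = 116 + sqrt(-8 - 2/3)*104 = 116 + sqrt(-26/3)*104 = 116 + (I*sqrt(78)/3)*104 = 116 + 104*I*sqrt(78)/3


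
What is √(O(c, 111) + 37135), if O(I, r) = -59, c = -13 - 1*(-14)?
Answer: 2*√9269 ≈ 192.55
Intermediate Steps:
c = 1 (c = -13 + 14 = 1)
√(O(c, 111) + 37135) = √(-59 + 37135) = √37076 = 2*√9269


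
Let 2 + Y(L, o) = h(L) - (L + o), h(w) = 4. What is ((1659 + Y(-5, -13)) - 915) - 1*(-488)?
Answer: 1252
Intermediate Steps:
Y(L, o) = 2 - L - o (Y(L, o) = -2 + (4 - (L + o)) = -2 + (4 + (-L - o)) = -2 + (4 - L - o) = 2 - L - o)
((1659 + Y(-5, -13)) - 915) - 1*(-488) = ((1659 + (2 - 1*(-5) - 1*(-13))) - 915) - 1*(-488) = ((1659 + (2 + 5 + 13)) - 915) + 488 = ((1659 + 20) - 915) + 488 = (1679 - 915) + 488 = 764 + 488 = 1252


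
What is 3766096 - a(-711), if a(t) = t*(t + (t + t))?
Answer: 2249533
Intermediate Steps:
a(t) = 3*t² (a(t) = t*(t + 2*t) = t*(3*t) = 3*t²)
3766096 - a(-711) = 3766096 - 3*(-711)² = 3766096 - 3*505521 = 3766096 - 1*1516563 = 3766096 - 1516563 = 2249533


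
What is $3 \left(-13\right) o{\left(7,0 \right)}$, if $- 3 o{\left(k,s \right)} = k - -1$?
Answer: $104$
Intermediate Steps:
$o{\left(k,s \right)} = - \frac{1}{3} - \frac{k}{3}$ ($o{\left(k,s \right)} = - \frac{k - -1}{3} = - \frac{k + 1}{3} = - \frac{1 + k}{3} = - \frac{1}{3} - \frac{k}{3}$)
$3 \left(-13\right) o{\left(7,0 \right)} = 3 \left(-13\right) \left(- \frac{1}{3} - \frac{7}{3}\right) = - 39 \left(- \frac{1}{3} - \frac{7}{3}\right) = \left(-39\right) \left(- \frac{8}{3}\right) = 104$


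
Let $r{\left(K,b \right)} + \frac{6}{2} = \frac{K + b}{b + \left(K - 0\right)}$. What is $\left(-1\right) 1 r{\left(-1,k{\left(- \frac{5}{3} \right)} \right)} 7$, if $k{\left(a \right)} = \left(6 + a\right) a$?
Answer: $14$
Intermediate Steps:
$k{\left(a \right)} = a \left(6 + a\right)$
$r{\left(K,b \right)} = -2$ ($r{\left(K,b \right)} = -3 + \frac{K + b}{b + \left(K - 0\right)} = -3 + \frac{K + b}{b + \left(K + 0\right)} = -3 + \frac{K + b}{b + K} = -3 + \frac{K + b}{K + b} = -3 + 1 = -2$)
$\left(-1\right) 1 r{\left(-1,k{\left(- \frac{5}{3} \right)} \right)} 7 = \left(-1\right) 1 \left(-2\right) 7 = \left(-1\right) \left(-2\right) 7 = 2 \cdot 7 = 14$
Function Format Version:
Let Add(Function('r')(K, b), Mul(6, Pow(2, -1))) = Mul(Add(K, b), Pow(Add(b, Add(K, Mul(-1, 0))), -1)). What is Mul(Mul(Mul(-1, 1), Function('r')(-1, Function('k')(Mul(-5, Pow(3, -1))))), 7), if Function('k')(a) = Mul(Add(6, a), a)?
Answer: 14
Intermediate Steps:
Function('k')(a) = Mul(a, Add(6, a))
Function('r')(K, b) = -2 (Function('r')(K, b) = Add(-3, Mul(Add(K, b), Pow(Add(b, Add(K, Mul(-1, 0))), -1))) = Add(-3, Mul(Add(K, b), Pow(Add(b, Add(K, 0)), -1))) = Add(-3, Mul(Add(K, b), Pow(Add(b, K), -1))) = Add(-3, Mul(Add(K, b), Pow(Add(K, b), -1))) = Add(-3, 1) = -2)
Mul(Mul(Mul(-1, 1), Function('r')(-1, Function('k')(Mul(-5, Pow(3, -1))))), 7) = Mul(Mul(Mul(-1, 1), -2), 7) = Mul(Mul(-1, -2), 7) = Mul(2, 7) = 14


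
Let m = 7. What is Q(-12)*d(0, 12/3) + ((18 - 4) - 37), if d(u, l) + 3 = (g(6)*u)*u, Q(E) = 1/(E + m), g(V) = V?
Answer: -112/5 ≈ -22.400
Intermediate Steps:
Q(E) = 1/(7 + E) (Q(E) = 1/(E + 7) = 1/(7 + E))
d(u, l) = -3 + 6*u**2 (d(u, l) = -3 + (6*u)*u = -3 + 6*u**2)
Q(-12)*d(0, 12/3) + ((18 - 4) - 37) = (-3 + 6*0**2)/(7 - 12) + ((18 - 4) - 37) = (-3 + 6*0)/(-5) + (14 - 37) = -(-3 + 0)/5 - 23 = -1/5*(-3) - 23 = 3/5 - 23 = -112/5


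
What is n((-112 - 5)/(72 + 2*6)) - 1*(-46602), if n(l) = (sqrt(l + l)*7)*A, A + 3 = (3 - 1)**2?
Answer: 46602 + I*sqrt(546)/2 ≈ 46602.0 + 11.683*I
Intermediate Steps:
A = 1 (A = -3 + (3 - 1)**2 = -3 + 2**2 = -3 + 4 = 1)
n(l) = 7*sqrt(2)*sqrt(l) (n(l) = (sqrt(l + l)*7)*1 = (sqrt(2*l)*7)*1 = ((sqrt(2)*sqrt(l))*7)*1 = (7*sqrt(2)*sqrt(l))*1 = 7*sqrt(2)*sqrt(l))
n((-112 - 5)/(72 + 2*6)) - 1*(-46602) = 7*sqrt(2)*sqrt((-112 - 5)/(72 + 2*6)) - 1*(-46602) = 7*sqrt(2)*sqrt(-117/(72 + 12)) + 46602 = 7*sqrt(2)*sqrt(-117/84) + 46602 = 7*sqrt(2)*sqrt(-117*1/84) + 46602 = 7*sqrt(2)*sqrt(-39/28) + 46602 = 7*sqrt(2)*(I*sqrt(273)/14) + 46602 = I*sqrt(546)/2 + 46602 = 46602 + I*sqrt(546)/2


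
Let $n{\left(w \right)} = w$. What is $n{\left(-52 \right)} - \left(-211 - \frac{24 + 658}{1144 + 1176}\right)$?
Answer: $\frac{184781}{1160} \approx 159.29$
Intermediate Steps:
$n{\left(-52 \right)} - \left(-211 - \frac{24 + 658}{1144 + 1176}\right) = -52 - \left(-211 - \frac{24 + 658}{1144 + 1176}\right) = -52 - \left(-211 - \frac{682}{2320}\right) = -52 - \left(-211 - 682 \cdot \frac{1}{2320}\right) = -52 - \left(-211 - \frac{341}{1160}\right) = -52 - - \frac{245101}{1160} = -52 + \frac{245101}{1160} = \frac{184781}{1160}$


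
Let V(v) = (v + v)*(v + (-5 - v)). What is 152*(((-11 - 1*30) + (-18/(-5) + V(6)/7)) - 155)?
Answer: -1069168/35 ≈ -30548.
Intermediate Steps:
V(v) = -10*v (V(v) = (2*v)*(-5) = -10*v)
152*(((-11 - 1*30) + (-18/(-5) + V(6)/7)) - 155) = 152*(((-11 - 1*30) + (-18/(-5) - 10*6/7)) - 155) = 152*(((-11 - 30) + (-18*(-⅕) - 60*⅐)) - 155) = 152*((-41 + (18/5 - 60/7)) - 155) = 152*((-41 - 174/35) - 155) = 152*(-1609/35 - 155) = 152*(-7034/35) = -1069168/35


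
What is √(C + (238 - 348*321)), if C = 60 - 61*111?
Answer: I*√118181 ≈ 343.77*I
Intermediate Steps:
C = -6711 (C = 60 - 6771 = -6711)
√(C + (238 - 348*321)) = √(-6711 + (238 - 348*321)) = √(-6711 + (238 - 111708)) = √(-6711 - 111470) = √(-118181) = I*√118181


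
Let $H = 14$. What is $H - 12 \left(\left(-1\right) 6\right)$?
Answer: $86$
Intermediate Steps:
$H - 12 \left(\left(-1\right) 6\right) = 14 - 12 \left(\left(-1\right) 6\right) = 14 - -72 = 14 + 72 = 86$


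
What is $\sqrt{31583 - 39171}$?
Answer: $2 i \sqrt{1897} \approx 87.109 i$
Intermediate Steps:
$\sqrt{31583 - 39171} = \sqrt{-7588} = 2 i \sqrt{1897}$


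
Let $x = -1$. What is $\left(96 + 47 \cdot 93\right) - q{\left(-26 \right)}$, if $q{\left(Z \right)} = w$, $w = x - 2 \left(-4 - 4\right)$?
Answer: $4452$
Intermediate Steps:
$w = 15$ ($w = -1 - 2 \left(-4 - 4\right) = -1 - -16 = -1 + 16 = 15$)
$q{\left(Z \right)} = 15$
$\left(96 + 47 \cdot 93\right) - q{\left(-26 \right)} = \left(96 + 47 \cdot 93\right) - 15 = \left(96 + 4371\right) - 15 = 4467 - 15 = 4452$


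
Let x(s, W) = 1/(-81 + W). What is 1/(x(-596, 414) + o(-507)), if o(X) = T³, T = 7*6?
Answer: 333/24671305 ≈ 1.3497e-5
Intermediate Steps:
T = 42
o(X) = 74088 (o(X) = 42³ = 74088)
1/(x(-596, 414) + o(-507)) = 1/(1/(-81 + 414) + 74088) = 1/(1/333 + 74088) = 1/(24671305/333) = 333/24671305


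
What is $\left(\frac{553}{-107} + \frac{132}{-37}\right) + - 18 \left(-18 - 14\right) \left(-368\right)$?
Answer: $- \frac{839215897}{3959} \approx -2.1198 \cdot 10^{5}$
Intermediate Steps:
$\left(\frac{553}{-107} + \frac{132}{-37}\right) + - 18 \left(-18 - 14\right) \left(-368\right) = \left(553 \left(- \frac{1}{107}\right) + 132 \left(- \frac{1}{37}\right)\right) + \left(-18\right) \left(-32\right) \left(-368\right) = \left(- \frac{553}{107} - \frac{132}{37}\right) + 576 \left(-368\right) = - \frac{34585}{3959} - 211968 = - \frac{839215897}{3959}$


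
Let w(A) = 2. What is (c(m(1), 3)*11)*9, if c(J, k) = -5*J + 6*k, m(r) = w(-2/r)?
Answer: 792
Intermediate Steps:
m(r) = 2
(c(m(1), 3)*11)*9 = ((-5*2 + 6*3)*11)*9 = ((-10 + 18)*11)*9 = (8*11)*9 = 88*9 = 792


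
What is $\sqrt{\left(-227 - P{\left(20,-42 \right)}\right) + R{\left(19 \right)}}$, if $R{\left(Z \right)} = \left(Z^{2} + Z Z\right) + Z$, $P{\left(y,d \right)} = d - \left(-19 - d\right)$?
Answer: $\sqrt{579} \approx 24.062$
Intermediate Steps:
$P{\left(y,d \right)} = 19 + 2 d$ ($P{\left(y,d \right)} = d + \left(19 + d\right) = 19 + 2 d$)
$R{\left(Z \right)} = Z + 2 Z^{2}$ ($R{\left(Z \right)} = \left(Z^{2} + Z^{2}\right) + Z = 2 Z^{2} + Z = Z + 2 Z^{2}$)
$\sqrt{\left(-227 - P{\left(20,-42 \right)}\right) + R{\left(19 \right)}} = \sqrt{\left(-227 - \left(19 + 2 \left(-42\right)\right)\right) + 19 \left(1 + 2 \cdot 19\right)} = \sqrt{\left(-227 - \left(19 - 84\right)\right) + 19 \left(1 + 38\right)} = \sqrt{\left(-227 - -65\right) + 19 \cdot 39} = \sqrt{\left(-227 + 65\right) + 741} = \sqrt{-162 + 741} = \sqrt{579}$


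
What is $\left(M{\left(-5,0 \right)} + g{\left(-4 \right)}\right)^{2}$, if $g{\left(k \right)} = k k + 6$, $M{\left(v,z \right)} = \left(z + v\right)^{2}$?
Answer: $2209$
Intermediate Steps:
$M{\left(v,z \right)} = \left(v + z\right)^{2}$
$g{\left(k \right)} = 6 + k^{2}$ ($g{\left(k \right)} = k^{2} + 6 = 6 + k^{2}$)
$\left(M{\left(-5,0 \right)} + g{\left(-4 \right)}\right)^{2} = \left(\left(-5 + 0\right)^{2} + \left(6 + \left(-4\right)^{2}\right)\right)^{2} = \left(\left(-5\right)^{2} + \left(6 + 16\right)\right)^{2} = \left(25 + 22\right)^{2} = 47^{2} = 2209$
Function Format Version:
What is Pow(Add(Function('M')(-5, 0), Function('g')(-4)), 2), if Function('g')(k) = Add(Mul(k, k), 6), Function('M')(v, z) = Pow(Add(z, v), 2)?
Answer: 2209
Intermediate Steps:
Function('M')(v, z) = Pow(Add(v, z), 2)
Function('g')(k) = Add(6, Pow(k, 2)) (Function('g')(k) = Add(Pow(k, 2), 6) = Add(6, Pow(k, 2)))
Pow(Add(Function('M')(-5, 0), Function('g')(-4)), 2) = Pow(Add(Pow(Add(-5, 0), 2), Add(6, Pow(-4, 2))), 2) = Pow(Add(Pow(-5, 2), Add(6, 16)), 2) = Pow(Add(25, 22), 2) = Pow(47, 2) = 2209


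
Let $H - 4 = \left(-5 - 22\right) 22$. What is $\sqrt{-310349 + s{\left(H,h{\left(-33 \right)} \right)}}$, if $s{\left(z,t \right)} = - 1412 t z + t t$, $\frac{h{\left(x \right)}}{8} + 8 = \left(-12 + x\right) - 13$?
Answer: $i \sqrt{439897805} \approx 20974.0 i$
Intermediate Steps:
$h{\left(x \right)} = -264 + 8 x$ ($h{\left(x \right)} = -64 + 8 \left(\left(-12 + x\right) - 13\right) = -64 + 8 \left(-25 + x\right) = -64 + \left(-200 + 8 x\right) = -264 + 8 x$)
$H = -590$ ($H = 4 + \left(-5 - 22\right) 22 = 4 - 594 = -590$)
$s{\left(z,t \right)} = t^{2} - 1412 t z$ ($s{\left(z,t \right)} = - 1412 t z + t^{2} = t^{2} - 1412 t z$)
$\sqrt{-310349 + s{\left(H,h{\left(-33 \right)} \right)}} = \sqrt{-310349 + \left(-264 + 8 \left(-33\right)\right) \left(\left(-264 + 8 \left(-33\right)\right) - -833080\right)} = \sqrt{-310349 + \left(-264 - 264\right) \left(\left(-264 - 264\right) + 833080\right)} = \sqrt{-310349 - 528 \left(-528 + 833080\right)} = \sqrt{-310349 - 439587456} = \sqrt{-439897805} = i \sqrt{439897805}$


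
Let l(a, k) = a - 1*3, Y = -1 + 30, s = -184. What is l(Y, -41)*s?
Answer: -4784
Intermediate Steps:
Y = 29
l(a, k) = -3 + a (l(a, k) = a - 3 = -3 + a)
l(Y, -41)*s = (-3 + 29)*(-184) = 26*(-184) = -4784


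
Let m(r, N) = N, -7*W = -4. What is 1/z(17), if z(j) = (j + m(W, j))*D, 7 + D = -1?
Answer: -1/272 ≈ -0.0036765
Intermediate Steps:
W = 4/7 (W = -⅐*(-4) = 4/7 ≈ 0.57143)
D = -8 (D = -7 - 1 = -8)
z(j) = -16*j (z(j) = (j + j)*(-8) = (2*j)*(-8) = -16*j)
1/z(17) = 1/(-16*17) = 1/(-272) = -1/272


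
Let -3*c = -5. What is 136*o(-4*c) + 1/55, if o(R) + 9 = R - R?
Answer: -67319/55 ≈ -1224.0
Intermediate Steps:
c = 5/3 (c = -⅓*(-5) = 5/3 ≈ 1.6667)
o(R) = -9 (o(R) = -9 + (R - R) = -9 + 0 = -9)
136*o(-4*c) + 1/55 = 136*(-9) + 1/55 = -1224 + 1/55 = -67319/55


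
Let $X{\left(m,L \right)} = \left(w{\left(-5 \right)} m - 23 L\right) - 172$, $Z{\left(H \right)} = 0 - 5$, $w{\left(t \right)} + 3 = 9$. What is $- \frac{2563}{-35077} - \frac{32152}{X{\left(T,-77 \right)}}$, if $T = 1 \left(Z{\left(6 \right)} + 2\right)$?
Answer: $- \frac{1123743601}{55456737} \approx -20.263$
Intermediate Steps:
$w{\left(t \right)} = 6$ ($w{\left(t \right)} = -3 + 9 = 6$)
$Z{\left(H \right)} = -5$ ($Z{\left(H \right)} = 0 - 5 = -5$)
$T = -3$ ($T = 1 \left(-5 + 2\right) = 1 \left(-3\right) = -3$)
$X{\left(m,L \right)} = -172 - 23 L + 6 m$ ($X{\left(m,L \right)} = \left(6 m - 23 L\right) - 172 = \left(- 23 L + 6 m\right) - 172 = -172 - 23 L + 6 m$)
$- \frac{2563}{-35077} - \frac{32152}{X{\left(T,-77 \right)}} = - \frac{2563}{-35077} - \frac{32152}{-172 - -1771 + 6 \left(-3\right)} = \left(-2563\right) \left(- \frac{1}{35077}\right) - \frac{32152}{-172 + 1771 - 18} = \frac{2563}{35077} - \frac{32152}{1581} = - \frac{1123743601}{55456737}$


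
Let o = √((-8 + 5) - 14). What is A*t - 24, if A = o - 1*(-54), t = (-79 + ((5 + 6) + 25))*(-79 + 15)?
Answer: 148584 + 2752*I*√17 ≈ 1.4858e+5 + 11347.0*I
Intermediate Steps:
o = I*√17 (o = √(-3 - 14) = √(-17) = I*√17 ≈ 4.1231*I)
t = 2752 (t = (-79 + (11 + 25))*(-64) = (-79 + 36)*(-64) = -43*(-64) = 2752)
A = 54 + I*√17 (A = I*√17 - 1*(-54) = I*√17 + 54 = 54 + I*√17 ≈ 54.0 + 4.1231*I)
A*t - 24 = (54 + I*√17)*2752 - 24 = (148608 + 2752*I*√17) - 24 = 148584 + 2752*I*√17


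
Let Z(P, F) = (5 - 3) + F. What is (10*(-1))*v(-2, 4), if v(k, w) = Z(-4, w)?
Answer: -60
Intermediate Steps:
Z(P, F) = 2 + F
v(k, w) = 2 + w
(10*(-1))*v(-2, 4) = (10*(-1))*(2 + 4) = -10*6 = -60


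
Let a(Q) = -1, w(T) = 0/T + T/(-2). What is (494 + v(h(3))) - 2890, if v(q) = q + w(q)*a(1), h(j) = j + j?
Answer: -2387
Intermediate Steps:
w(T) = -T/2 (w(T) = 0 + T*(-1/2) = 0 - T/2 = -T/2)
h(j) = 2*j
v(q) = 3*q/2 (v(q) = q - q/2*(-1) = q + q/2 = 3*q/2)
(494 + v(h(3))) - 2890 = (494 + 3*(2*3)/2) - 2890 = (494 + (3/2)*6) - 2890 = (494 + 9) - 2890 = 503 - 2890 = -2387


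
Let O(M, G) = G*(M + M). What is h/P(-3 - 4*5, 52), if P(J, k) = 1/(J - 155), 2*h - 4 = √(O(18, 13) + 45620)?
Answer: -356 - 178*√11522 ≈ -19463.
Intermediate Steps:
O(M, G) = 2*G*M (O(M, G) = G*(2*M) = 2*G*M)
h = 2 + √11522 (h = 2 + √(2*13*18 + 45620)/2 = 2 + √(468 + 45620)/2 = 2 + √46088/2 = 2 + (2*√11522)/2 = 2 + √11522 ≈ 109.34)
P(J, k) = 1/(-155 + J)
h/P(-3 - 4*5, 52) = (2 + √11522)/(1/(-155 + (-3 - 4*5))) = (2 + √11522)/(1/(-155 + (-3 - 20))) = (2 + √11522)/(1/(-155 - 23)) = (2 + √11522)/(1/(-178)) = (2 + √11522)/(-1/178) = (2 + √11522)*(-178) = -356 - 178*√11522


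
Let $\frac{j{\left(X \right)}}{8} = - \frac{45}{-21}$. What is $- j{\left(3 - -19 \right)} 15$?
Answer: $- \frac{1800}{7} \approx -257.14$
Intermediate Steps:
$j{\left(X \right)} = \frac{120}{7}$ ($j{\left(X \right)} = 8 \left(- \frac{45}{-21}\right) = 8 \left(\left(-45\right) \left(- \frac{1}{21}\right)\right) = 8 \cdot \frac{15}{7} = \frac{120}{7}$)
$- j{\left(3 - -19 \right)} 15 = - \frac{120 \cdot 15}{7} = \left(-1\right) \frac{1800}{7} = - \frac{1800}{7}$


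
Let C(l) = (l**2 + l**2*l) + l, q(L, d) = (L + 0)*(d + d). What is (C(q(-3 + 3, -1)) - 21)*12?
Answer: -252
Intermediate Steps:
q(L, d) = 2*L*d (q(L, d) = L*(2*d) = 2*L*d)
C(l) = l + l**2 + l**3 (C(l) = (l**2 + l**3) + l = l + l**2 + l**3)
(C(q(-3 + 3, -1)) - 21)*12 = ((2*(-3 + 3)*(-1))*(1 + 2*(-3 + 3)*(-1) + (2*(-3 + 3)*(-1))**2) - 21)*12 = ((2*0*(-1))*(1 + 2*0*(-1) + (2*0*(-1))**2) - 21)*12 = (0*(1 + 0 + 0**2) - 21)*12 = (0*(1 + 0 + 0) - 21)*12 = (0*1 - 21)*12 = (0 - 21)*12 = -21*12 = -252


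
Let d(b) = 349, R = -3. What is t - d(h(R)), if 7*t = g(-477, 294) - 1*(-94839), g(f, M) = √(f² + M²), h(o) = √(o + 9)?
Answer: 92396/7 + 3*√34885/7 ≈ 13279.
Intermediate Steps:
h(o) = √(9 + o)
g(f, M) = √(M² + f²)
t = 94839/7 + 3*√34885/7 (t = (√(294² + (-477)²) - 1*(-94839))/7 = (√(86436 + 227529) + 94839)/7 = (√313965 + 94839)/7 = (3*√34885 + 94839)/7 = (94839 + 3*√34885)/7 = 94839/7 + 3*√34885/7 ≈ 13628.)
t - d(h(R)) = (94839/7 + 3*√34885/7) - 1*349 = (94839/7 + 3*√34885/7) - 349 = 92396/7 + 3*√34885/7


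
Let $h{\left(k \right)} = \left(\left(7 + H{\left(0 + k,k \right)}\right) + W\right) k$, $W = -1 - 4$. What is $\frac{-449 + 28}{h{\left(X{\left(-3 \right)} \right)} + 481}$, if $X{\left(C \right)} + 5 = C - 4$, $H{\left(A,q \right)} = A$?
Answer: $- \frac{421}{601} \approx -0.7005$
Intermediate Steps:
$W = -5$
$X{\left(C \right)} = -9 + C$ ($X{\left(C \right)} = -5 + \left(C - 4\right) = -5 + \left(-4 + C\right) = -9 + C$)
$h{\left(k \right)} = k \left(2 + k\right)$ ($h{\left(k \right)} = \left(\left(7 + \left(0 + k\right)\right) - 5\right) k = \left(\left(7 + k\right) - 5\right) k = \left(2 + k\right) k = k \left(2 + k\right)$)
$\frac{-449 + 28}{h{\left(X{\left(-3 \right)} \right)} + 481} = \frac{-449 + 28}{\left(-9 - 3\right) \left(2 - 12\right) + 481} = - \frac{421}{- 12 \left(2 - 12\right) + 481} = - \frac{421}{\left(-12\right) \left(-10\right) + 481} = - \frac{421}{120 + 481} = - \frac{421}{601}$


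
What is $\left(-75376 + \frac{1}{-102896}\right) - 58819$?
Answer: $- \frac{13808128721}{102896} \approx -1.342 \cdot 10^{5}$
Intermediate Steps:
$\left(-75376 + \frac{1}{-102896}\right) - 58819 = \left(-75376 - \frac{1}{102896}\right) - 58819 = - \frac{7755888897}{102896} - 58819 = - \frac{13808128721}{102896}$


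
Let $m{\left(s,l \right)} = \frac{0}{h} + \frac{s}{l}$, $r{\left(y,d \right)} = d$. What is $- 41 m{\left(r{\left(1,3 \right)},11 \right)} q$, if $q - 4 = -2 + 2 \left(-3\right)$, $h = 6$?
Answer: $\frac{492}{11} \approx 44.727$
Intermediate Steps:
$m{\left(s,l \right)} = \frac{s}{l}$ ($m{\left(s,l \right)} = \frac{0}{6} + \frac{s}{l} = 0 \cdot \frac{1}{6} + \frac{s}{l} = 0 + \frac{s}{l} = \frac{s}{l}$)
$q = -4$ ($q = 4 + \left(-2 + 2 \left(-3\right)\right) = 4 - 8 = -4$)
$- 41 m{\left(r{\left(1,3 \right)},11 \right)} q = - 41 \cdot \frac{3}{11} \left(-4\right) = - 41 \cdot 3 \cdot \frac{1}{11} \left(-4\right) = \left(-41\right) \frac{3}{11} \left(-4\right) = \left(- \frac{123}{11}\right) \left(-4\right) = \frac{492}{11}$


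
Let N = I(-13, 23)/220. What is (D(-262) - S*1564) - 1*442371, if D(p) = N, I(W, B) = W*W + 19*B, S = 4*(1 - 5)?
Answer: -45907867/110 ≈ -4.1734e+5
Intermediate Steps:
S = -16 (S = 4*(-4) = -16)
I(W, B) = W² + 19*B
N = 303/110 (N = ((-13)² + 19*23)/220 = (169 + 437)*(1/220) = 606*(1/220) = 303/110 ≈ 2.7545)
D(p) = 303/110
(D(-262) - S*1564) - 1*442371 = (303/110 - (-16)*1564) - 1*442371 = (303/110 - 1*(-25024)) - 442371 = (303/110 + 25024) - 442371 = 2752943/110 - 442371 = -45907867/110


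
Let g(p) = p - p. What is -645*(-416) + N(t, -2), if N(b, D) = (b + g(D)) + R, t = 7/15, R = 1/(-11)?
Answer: 44272862/165 ≈ 2.6832e+5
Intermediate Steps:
g(p) = 0
R = -1/11 ≈ -0.090909
t = 7/15 (t = 7*(1/15) = 7/15 ≈ 0.46667)
N(b, D) = -1/11 + b (N(b, D) = (b + 0) - 1/11 = b - 1/11 = -1/11 + b)
-645*(-416) + N(t, -2) = -645*(-416) + (-1/11 + 7/15) = 268320 + 62/165 = 44272862/165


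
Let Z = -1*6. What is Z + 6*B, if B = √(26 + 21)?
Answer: -6 + 6*√47 ≈ 35.134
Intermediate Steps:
Z = -6
B = √47 ≈ 6.8557
Z + 6*B = -6 + 6*√47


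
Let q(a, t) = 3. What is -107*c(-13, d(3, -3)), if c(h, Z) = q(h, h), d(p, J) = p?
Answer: -321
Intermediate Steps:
c(h, Z) = 3
-107*c(-13, d(3, -3)) = -107*3 = -321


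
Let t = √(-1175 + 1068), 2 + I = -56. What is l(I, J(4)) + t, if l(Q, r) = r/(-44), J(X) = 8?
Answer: -2/11 + I*√107 ≈ -0.18182 + 10.344*I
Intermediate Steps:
I = -58 (I = -2 - 56 = -58)
l(Q, r) = -r/44 (l(Q, r) = r*(-1/44) = -r/44)
t = I*√107 (t = √(-107) = I*√107 ≈ 10.344*I)
l(I, J(4)) + t = -1/44*8 + I*√107 = -2/11 + I*√107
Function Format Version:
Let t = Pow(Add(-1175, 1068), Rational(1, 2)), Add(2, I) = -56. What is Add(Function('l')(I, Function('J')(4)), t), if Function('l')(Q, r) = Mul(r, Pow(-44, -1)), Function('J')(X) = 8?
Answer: Add(Rational(-2, 11), Mul(I, Pow(107, Rational(1, 2)))) ≈ Add(-0.18182, Mul(10.344, I))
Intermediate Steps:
I = -58 (I = Add(-2, -56) = -58)
Function('l')(Q, r) = Mul(Rational(-1, 44), r) (Function('l')(Q, r) = Mul(r, Rational(-1, 44)) = Mul(Rational(-1, 44), r))
t = Mul(I, Pow(107, Rational(1, 2))) (t = Pow(-107, Rational(1, 2)) = Mul(I, Pow(107, Rational(1, 2))) ≈ Mul(10.344, I))
Add(Function('l')(I, Function('J')(4)), t) = Add(Mul(Rational(-1, 44), 8), Mul(I, Pow(107, Rational(1, 2)))) = Add(Rational(-2, 11), Mul(I, Pow(107, Rational(1, 2))))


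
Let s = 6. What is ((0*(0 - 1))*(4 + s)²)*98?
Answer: 0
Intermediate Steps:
((0*(0 - 1))*(4 + s)²)*98 = ((0*(0 - 1))*(4 + 6)²)*98 = ((0*(-1))*10²)*98 = (0*100)*98 = 0*98 = 0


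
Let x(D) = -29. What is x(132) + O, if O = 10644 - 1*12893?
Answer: -2278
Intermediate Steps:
O = -2249 (O = 10644 - 12893 = -2249)
x(132) + O = -29 - 2249 = -2278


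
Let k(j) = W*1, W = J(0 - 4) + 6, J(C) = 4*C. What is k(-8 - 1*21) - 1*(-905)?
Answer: 895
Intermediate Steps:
W = -10 (W = 4*(0 - 4) + 6 = 4*(-4) + 6 = -16 + 6 = -10)
k(j) = -10 (k(j) = -10*1 = -10)
k(-8 - 1*21) - 1*(-905) = -10 - 1*(-905) = -10 + 905 = 895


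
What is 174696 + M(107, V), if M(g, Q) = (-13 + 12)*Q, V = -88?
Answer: 174784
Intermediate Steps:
M(g, Q) = -Q
174696 + M(107, V) = 174696 - 1*(-88) = 174696 + 88 = 174784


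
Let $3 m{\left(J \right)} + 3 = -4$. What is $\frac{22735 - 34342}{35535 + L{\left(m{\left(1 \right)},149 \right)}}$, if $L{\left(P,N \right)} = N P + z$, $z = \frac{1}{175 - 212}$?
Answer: $- \frac{1288377}{3905791} \approx -0.32986$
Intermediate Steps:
$z = - \frac{1}{37}$ ($z = \frac{1}{-37} = - \frac{1}{37} \approx -0.027027$)
$m{\left(J \right)} = - \frac{7}{3}$ ($m{\left(J \right)} = -1 + \frac{1}{3} \left(-4\right) = -1 - \frac{4}{3} = - \frac{7}{3}$)
$L{\left(P,N \right)} = - \frac{1}{37} + N P$ ($L{\left(P,N \right)} = N P - \frac{1}{37} = - \frac{1}{37} + N P$)
$\frac{22735 - 34342}{35535 + L{\left(m{\left(1 \right)},149 \right)}} = \frac{22735 - 34342}{35535 + \left(- \frac{1}{37} + 149 \left(- \frac{7}{3}\right)\right)} = - \frac{11607}{35535 - \frac{38594}{111}} = - \frac{11607}{\frac{3905791}{111}} = \left(-11607\right) \frac{111}{3905791} = - \frac{1288377}{3905791}$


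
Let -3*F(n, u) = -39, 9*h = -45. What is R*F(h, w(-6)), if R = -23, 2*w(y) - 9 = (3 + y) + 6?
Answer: -299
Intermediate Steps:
h = -5 (h = (⅑)*(-45) = -5)
w(y) = 9 + y/2 (w(y) = 9/2 + ((3 + y) + 6)/2 = 9/2 + (9 + y)/2 = 9/2 + (9/2 + y/2) = 9 + y/2)
F(n, u) = 13 (F(n, u) = -⅓*(-39) = 13)
R*F(h, w(-6)) = -23*13 = -299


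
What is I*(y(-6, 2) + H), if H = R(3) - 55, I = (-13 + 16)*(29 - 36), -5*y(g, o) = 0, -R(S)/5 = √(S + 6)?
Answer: 1470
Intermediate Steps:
R(S) = -5*√(6 + S) (R(S) = -5*√(S + 6) = -5*√(6 + S))
y(g, o) = 0 (y(g, o) = -⅕*0 = 0)
I = -21 (I = 3*(-7) = -21)
H = -70 (H = -5*√(6 + 3) - 55 = -5*√9 - 55 = -5*3 - 55 = -15 - 55 = -70)
I*(y(-6, 2) + H) = -21*(0 - 70) = -21*(-70) = 1470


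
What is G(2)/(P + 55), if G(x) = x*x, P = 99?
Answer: 2/77 ≈ 0.025974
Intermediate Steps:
G(x) = x²
G(2)/(P + 55) = 2²/(99 + 55) = 4/154 = 4*(1/154) = 2/77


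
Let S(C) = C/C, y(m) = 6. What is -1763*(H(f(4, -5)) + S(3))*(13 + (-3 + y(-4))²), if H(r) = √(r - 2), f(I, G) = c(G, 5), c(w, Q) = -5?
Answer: -38786 - 38786*I*√7 ≈ -38786.0 - 1.0262e+5*I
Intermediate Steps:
f(I, G) = -5
H(r) = √(-2 + r)
S(C) = 1
-1763*(H(f(4, -5)) + S(3))*(13 + (-3 + y(-4))²) = -1763*(√(-2 - 5) + 1)*(13 + (-3 + 6)²) = -1763*(√(-7) + 1)*(13 + 3²) = -1763*(I*√7 + 1)*(13 + 9) = -1763*(1 + I*√7)*22 = -1763*(22 + 22*I*√7) = -38786 - 38786*I*√7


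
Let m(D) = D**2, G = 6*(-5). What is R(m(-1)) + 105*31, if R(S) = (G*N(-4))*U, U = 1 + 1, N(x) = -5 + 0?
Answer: 3555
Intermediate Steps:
N(x) = -5
U = 2
G = -30
R(S) = 300 (R(S) = -30*(-5)*2 = 150*2 = 300)
R(m(-1)) + 105*31 = 300 + 105*31 = 300 + 3255 = 3555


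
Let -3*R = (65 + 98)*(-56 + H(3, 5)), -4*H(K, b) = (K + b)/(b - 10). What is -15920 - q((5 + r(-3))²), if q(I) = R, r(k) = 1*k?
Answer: -284114/15 ≈ -18941.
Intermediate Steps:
H(K, b) = -(K + b)/(4*(-10 + b)) (H(K, b) = -(K + b)/(4*(b - 10)) = -(K + b)/(4*(-10 + b)))
r(k) = k
R = 45314/15 (R = -(65 + 98)*(-56 + (-1*3 - 1*5)/(4*(-10 + 5)))/3 = -163*(-56 + (¼)*(-3 - 5)/(-5))/3 = -163*(-56 + (¼)*(-⅕)*(-8))/3 = -163*(-56 + ⅖)/3 = -163*(-278)/(3*5) = -⅓*(-45314/5) = 45314/15 ≈ 3020.9)
q(I) = 45314/15
-15920 - q((5 + r(-3))²) = -15920 - 1*45314/15 = -15920 - 45314/15 = -284114/15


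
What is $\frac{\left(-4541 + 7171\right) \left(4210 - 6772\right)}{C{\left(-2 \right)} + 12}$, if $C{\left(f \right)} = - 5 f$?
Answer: $- \frac{3369030}{11} \approx -3.0628 \cdot 10^{5}$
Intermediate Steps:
$\frac{\left(-4541 + 7171\right) \left(4210 - 6772\right)}{C{\left(-2 \right)} + 12} = \frac{\left(-4541 + 7171\right) \left(4210 - 6772\right)}{\left(-5\right) \left(-2\right) + 12} = \frac{2630 \left(-2562\right)}{10 + 12} = - \frac{6738060}{22} = \left(-6738060\right) \frac{1}{22} = - \frac{3369030}{11}$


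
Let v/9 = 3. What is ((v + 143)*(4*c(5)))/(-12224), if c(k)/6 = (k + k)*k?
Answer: -6375/382 ≈ -16.688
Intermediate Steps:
v = 27 (v = 9*3 = 27)
c(k) = 12*k² (c(k) = 6*((k + k)*k) = 6*((2*k)*k) = 6*(2*k²) = 12*k²)
((v + 143)*(4*c(5)))/(-12224) = ((27 + 143)*(4*(12*5²)))/(-12224) = (170*(4*(12*25)))*(-1/12224) = (170*(4*300))*(-1/12224) = (170*1200)*(-1/12224) = 204000*(-1/12224) = -6375/382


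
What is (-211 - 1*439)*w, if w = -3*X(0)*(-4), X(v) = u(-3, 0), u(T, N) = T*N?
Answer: 0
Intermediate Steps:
u(T, N) = N*T
X(v) = 0 (X(v) = 0*(-3) = 0)
w = 0 (w = -3*0*(-4) = 0*(-4) = 0)
(-211 - 1*439)*w = (-211 - 1*439)*0 = (-211 - 439)*0 = -650*0 = 0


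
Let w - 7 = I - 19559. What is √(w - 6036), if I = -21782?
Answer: I*√47370 ≈ 217.65*I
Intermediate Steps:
w = -41334 (w = 7 + (-21782 - 19559) = 7 - 41341 = -41334)
√(w - 6036) = √(-41334 - 6036) = √(-47370) = I*√47370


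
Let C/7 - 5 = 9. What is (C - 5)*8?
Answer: 744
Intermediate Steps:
C = 98 (C = 35 + 7*9 = 35 + 63 = 98)
(C - 5)*8 = (98 - 5)*8 = 93*8 = 744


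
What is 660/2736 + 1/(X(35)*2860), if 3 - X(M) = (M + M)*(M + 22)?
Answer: 26131453/108326790 ≈ 0.24123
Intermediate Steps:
X(M) = 3 - 2*M*(22 + M) (X(M) = 3 - (M + M)*(M + 22) = 3 - 2*M*(22 + M))
660/2736 + 1/(X(35)*2860) = 660/2736 + 1/(3 - 44*35 - 2*35²*2860) = 660*(1/2736) + (1/2860)/(3 - 1540 - 2*1225) = 55/228 + (1/2860)/(3 - 1540 - 2450) = 55/228 + (1/2860)/(-3987) = 55/228 - 1/3987*1/2860 = 55/228 - 1/11402820 = 26131453/108326790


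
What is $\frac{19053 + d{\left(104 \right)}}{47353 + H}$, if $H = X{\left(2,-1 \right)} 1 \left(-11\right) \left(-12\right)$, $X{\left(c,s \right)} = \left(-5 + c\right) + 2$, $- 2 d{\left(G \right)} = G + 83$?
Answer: $\frac{37919}{94442} \approx 0.40151$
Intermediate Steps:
$d{\left(G \right)} = - \frac{83}{2} - \frac{G}{2}$ ($d{\left(G \right)} = - \frac{G + 83}{2} = - \frac{83 + G}{2} = - \frac{83}{2} - \frac{G}{2}$)
$X{\left(c,s \right)} = -3 + c$
$H = -132$ ($H = \left(-3 + 2\right) 1 \left(-11\right) \left(-12\right) = - \left(-11\right) \left(-12\right) = \left(-1\right) 132 = -132$)
$\frac{19053 + d{\left(104 \right)}}{47353 + H} = \frac{19053 - \frac{187}{2}}{47353 - 132} = \frac{19053 - \frac{187}{2}}{47221} = \left(19053 - \frac{187}{2}\right) \frac{1}{47221} = \frac{37919}{2} \cdot \frac{1}{47221} = \frac{37919}{94442}$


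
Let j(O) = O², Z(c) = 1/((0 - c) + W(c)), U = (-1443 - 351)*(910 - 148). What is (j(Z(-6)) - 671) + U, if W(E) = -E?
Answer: -196948655/144 ≈ -1.3677e+6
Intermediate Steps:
U = -1367028 (U = -1794*762 = -1367028)
Z(c) = -1/(2*c) (Z(c) = 1/((0 - c) - c) = 1/(-c - c) = 1/(-2*c) = -1/(2*c))
(j(Z(-6)) - 671) + U = ((-½/(-6))² - 671) - 1367028 = ((-½*(-⅙))² - 671) - 1367028 = ((1/12)² - 671) - 1367028 = (1/144 - 671) - 1367028 = -96623/144 - 1367028 = -196948655/144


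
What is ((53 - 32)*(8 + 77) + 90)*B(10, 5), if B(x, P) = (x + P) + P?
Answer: 37500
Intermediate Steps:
B(x, P) = x + 2*P (B(x, P) = (P + x) + P = x + 2*P)
((53 - 32)*(8 + 77) + 90)*B(10, 5) = ((53 - 32)*(8 + 77) + 90)*(10 + 2*5) = (21*85 + 90)*(10 + 10) = (1785 + 90)*20 = 1875*20 = 37500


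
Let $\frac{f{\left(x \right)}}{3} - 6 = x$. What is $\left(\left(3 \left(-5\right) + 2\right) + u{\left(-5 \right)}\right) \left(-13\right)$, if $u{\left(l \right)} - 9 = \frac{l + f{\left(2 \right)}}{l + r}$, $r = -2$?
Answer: $\frac{611}{7} \approx 87.286$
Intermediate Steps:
$f{\left(x \right)} = 18 + 3 x$
$u{\left(l \right)} = 9 + \frac{24 + l}{-2 + l}$ ($u{\left(l \right)} = 9 + \frac{l + \left(18 + 3 \cdot 2\right)}{l - 2} = 9 + \frac{l + \left(18 + 6\right)}{-2 + l} = 9 + \frac{l + 24}{-2 + l} = 9 + \frac{24 + l}{-2 + l}$)
$\left(\left(3 \left(-5\right) + 2\right) + u{\left(-5 \right)}\right) \left(-13\right) = \left(\left(3 \left(-5\right) + 2\right) + \frac{2 \left(3 + 5 \left(-5\right)\right)}{-2 - 5}\right) \left(-13\right) = \left(\left(-15 + 2\right) + \frac{2 \left(3 - 25\right)}{-7}\right) \left(-13\right) = \left(-13 + 2 \left(- \frac{1}{7}\right) \left(-22\right)\right) \left(-13\right) = \left(-13 + \frac{44}{7}\right) \left(-13\right) = \left(- \frac{47}{7}\right) \left(-13\right) = \frac{611}{7}$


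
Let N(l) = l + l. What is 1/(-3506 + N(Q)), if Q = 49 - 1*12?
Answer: -1/3432 ≈ -0.00029138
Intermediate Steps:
Q = 37 (Q = 49 - 12 = 37)
N(l) = 2*l
1/(-3506 + N(Q)) = 1/(-3506 + 2*37) = 1/(-3506 + 74) = 1/(-3432) = -1/3432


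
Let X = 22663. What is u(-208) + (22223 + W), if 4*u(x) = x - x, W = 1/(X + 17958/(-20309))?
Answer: 10228022633016/460244909 ≈ 22223.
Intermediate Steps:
W = 20309/460244909 (W = 1/(22663 + 17958/(-20309)) = 1/(22663 + 17958*(-1/20309)) = 1/(22663 - 17958/20309) = 1/(460244909/20309) = 20309/460244909 ≈ 4.4127e-5)
u(x) = 0 (u(x) = (x - x)/4 = (¼)*0 = 0)
u(-208) + (22223 + W) = 0 + (22223 + 20309/460244909) = 0 + 10228022633016/460244909 = 10228022633016/460244909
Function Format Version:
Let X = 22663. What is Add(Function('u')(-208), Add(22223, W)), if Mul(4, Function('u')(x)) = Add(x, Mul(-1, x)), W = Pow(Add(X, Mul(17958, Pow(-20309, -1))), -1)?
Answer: Rational(10228022633016, 460244909) ≈ 22223.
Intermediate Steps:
W = Rational(20309, 460244909) (W = Pow(Add(22663, Mul(17958, Pow(-20309, -1))), -1) = Pow(Add(22663, Mul(17958, Rational(-1, 20309))), -1) = Pow(Add(22663, Rational(-17958, 20309)), -1) = Pow(Rational(460244909, 20309), -1) = Rational(20309, 460244909) ≈ 4.4127e-5)
Function('u')(x) = 0 (Function('u')(x) = Mul(Rational(1, 4), Add(x, Mul(-1, x))) = Mul(Rational(1, 4), 0) = 0)
Add(Function('u')(-208), Add(22223, W)) = Add(0, Add(22223, Rational(20309, 460244909))) = Add(0, Rational(10228022633016, 460244909)) = Rational(10228022633016, 460244909)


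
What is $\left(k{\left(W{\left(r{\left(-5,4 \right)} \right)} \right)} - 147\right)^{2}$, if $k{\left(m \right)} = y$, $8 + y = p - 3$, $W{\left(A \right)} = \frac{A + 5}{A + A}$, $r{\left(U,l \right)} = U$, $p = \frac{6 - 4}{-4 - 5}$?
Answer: $\frac{2027776}{81} \approx 25034.0$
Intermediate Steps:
$p = - \frac{2}{9}$ ($p = \frac{2}{-9} = 2 \left(- \frac{1}{9}\right) = - \frac{2}{9} \approx -0.22222$)
$W{\left(A \right)} = \frac{5 + A}{2 A}$
$y = - \frac{101}{9}$ ($y = -8 - \frac{29}{9} = - \frac{101}{9} \approx -11.222$)
$k{\left(m \right)} = - \frac{101}{9}$
$\left(k{\left(W{\left(r{\left(-5,4 \right)} \right)} \right)} - 147\right)^{2} = \left(- \frac{101}{9} - 147\right)^{2} = \left(- \frac{1424}{9}\right)^{2} = \frac{2027776}{81}$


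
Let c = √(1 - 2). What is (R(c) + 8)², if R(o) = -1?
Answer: 49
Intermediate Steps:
c = I (c = √(-1) = I ≈ 1.0*I)
(R(c) + 8)² = (-1 + 8)² = 7² = 49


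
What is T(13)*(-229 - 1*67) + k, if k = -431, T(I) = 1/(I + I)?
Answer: -5751/13 ≈ -442.38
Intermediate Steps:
T(I) = 1/(2*I)
T(13)*(-229 - 1*67) + k = ((½)/13)*(-229 - 1*67) - 431 = ((½)*(1/13))*(-229 - 67) - 431 = (1/26)*(-296) - 431 = -148/13 - 431 = -5751/13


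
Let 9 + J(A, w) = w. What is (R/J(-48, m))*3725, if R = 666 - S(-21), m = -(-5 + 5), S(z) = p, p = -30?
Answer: -864200/3 ≈ -2.8807e+5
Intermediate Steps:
S(z) = -30
m = 0 (m = -1*0 = 0)
J(A, w) = -9 + w
R = 696 (R = 666 - 1*(-30) = 666 + 30 = 696)
(R/J(-48, m))*3725 = (696/(-9 + 0))*3725 = (696/(-9))*3725 = (696*(-1/9))*3725 = -232/3*3725 = -864200/3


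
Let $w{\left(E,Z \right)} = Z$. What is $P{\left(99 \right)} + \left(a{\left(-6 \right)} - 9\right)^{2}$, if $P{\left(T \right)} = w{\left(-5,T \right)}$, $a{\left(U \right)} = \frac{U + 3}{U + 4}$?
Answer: $\frac{621}{4} \approx 155.25$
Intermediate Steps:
$a{\left(U \right)} = \frac{3 + U}{4 + U}$
$P{\left(T \right)} = T$
$P{\left(99 \right)} + \left(a{\left(-6 \right)} - 9\right)^{2} = 99 + \left(\frac{3 - 6}{4 - 6} - 9\right)^{2} = 99 + \left(\frac{1}{-2} \left(-3\right) - 9\right)^{2} = 99 + \left(\left(- \frac{1}{2}\right) \left(-3\right) - 9\right)^{2} = 99 + \left(\frac{3}{2} - 9\right)^{2} = 99 + \left(- \frac{15}{2}\right)^{2} = 99 + \frac{225}{4} = \frac{621}{4}$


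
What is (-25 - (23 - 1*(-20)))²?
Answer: 4624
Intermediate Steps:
(-25 - (23 - 1*(-20)))² = (-25 - (23 + 20))² = (-25 - 1*43)² = (-25 - 43)² = (-68)² = 4624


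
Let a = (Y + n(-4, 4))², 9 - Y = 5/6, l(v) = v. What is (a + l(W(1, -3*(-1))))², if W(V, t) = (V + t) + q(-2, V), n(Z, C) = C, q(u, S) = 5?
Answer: 31956409/1296 ≈ 24658.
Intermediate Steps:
W(V, t) = 5 + V + t (W(V, t) = (V + t) + 5 = 5 + V + t)
Y = 49/6 (Y = 9 - 5/6 = 9 - 1*⅚ = 9 - ⅚ = 49/6 ≈ 8.1667)
a = 5329/36 (a = (49/6 + 4)² = (73/6)² = 5329/36 ≈ 148.03)
(a + l(W(1, -3*(-1))))² = (5329/36 + (5 + 1 - 3*(-1)))² = (5329/36 + (5 + 1 + 3))² = (5329/36 + 9)² = (5653/36)² = 31956409/1296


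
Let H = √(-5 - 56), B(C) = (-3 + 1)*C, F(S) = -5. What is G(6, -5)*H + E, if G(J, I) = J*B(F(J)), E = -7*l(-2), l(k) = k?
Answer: 14 + 60*I*√61 ≈ 14.0 + 468.61*I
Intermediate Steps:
B(C) = -2*C
E = 14 (E = -7*(-2) = 14)
G(J, I) = 10*J (G(J, I) = J*(-2*(-5)) = J*10 = 10*J)
H = I*√61 (H = √(-61) = I*√61 ≈ 7.8102*I)
G(6, -5)*H + E = (10*6)*(I*√61) + 14 = 60*(I*√61) + 14 = 60*I*√61 + 14 = 14 + 60*I*√61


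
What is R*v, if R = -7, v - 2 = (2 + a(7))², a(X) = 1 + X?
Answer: -714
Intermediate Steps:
v = 102 (v = 2 + (2 + (1 + 7))² = 2 + (2 + 8)² = 2 + 10² = 2 + 100 = 102)
R*v = -7*102 = -714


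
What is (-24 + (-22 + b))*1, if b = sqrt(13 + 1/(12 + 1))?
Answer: -46 + sqrt(2210)/13 ≈ -42.384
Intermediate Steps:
b = sqrt(2210)/13 (b = sqrt(13 + 1/13) = sqrt(170/13) = sqrt(2210)/13 ≈ 3.6162)
(-24 + (-22 + b))*1 = (-24 + (-22 + sqrt(2210)/13))*1 = (-46 + sqrt(2210)/13)*1 = -46 + sqrt(2210)/13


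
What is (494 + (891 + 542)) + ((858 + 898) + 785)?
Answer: 4468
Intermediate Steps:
(494 + (891 + 542)) + ((858 + 898) + 785) = (494 + 1433) + (1756 + 785) = 1927 + 2541 = 4468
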